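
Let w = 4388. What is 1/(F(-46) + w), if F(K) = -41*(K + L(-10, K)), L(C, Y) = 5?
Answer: 1/6069 ≈ 0.00016477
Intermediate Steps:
F(K) = -205 - 41*K (F(K) = -41*(K + 5) = -41*(5 + K) = -205 - 41*K)
1/(F(-46) + w) = 1/((-205 - 41*(-46)) + 4388) = 1/((-205 + 1886) + 4388) = 1/(1681 + 4388) = 1/6069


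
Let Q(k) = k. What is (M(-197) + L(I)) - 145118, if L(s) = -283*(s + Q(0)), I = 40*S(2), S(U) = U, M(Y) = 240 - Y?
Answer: -167321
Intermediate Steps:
I = 80 (I = 40*2 = 80)
L(s) = -283*s (L(s) = -283*(s + 0) = -283*s)
(M(-197) + L(I)) - 145118 = ((240 - 1*(-197)) - 283*80) - 145118 = ((240 + 197) - 22640) - 145118 = (437 - 22640) - 145118 = -22203 - 145118 = -167321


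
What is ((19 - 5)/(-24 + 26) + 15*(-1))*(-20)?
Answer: 160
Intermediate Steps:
((19 - 5)/(-24 + 26) + 15*(-1))*(-20) = (14/2 - 15)*(-20) = (14*(½) - 15)*(-20) = (7 - 15)*(-20) = -8*(-20) = 160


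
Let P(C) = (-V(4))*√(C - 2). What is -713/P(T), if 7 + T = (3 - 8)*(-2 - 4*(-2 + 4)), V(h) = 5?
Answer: 713*√41/205 ≈ 22.270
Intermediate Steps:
T = 43 (T = -7 + (3 - 8)*(-2 - 4*(-2 + 4)) = -7 - 5*(-2 - 4*2) = -7 - 5*(-2 - 8) = -7 - 5*(-10) = -7 + 50 = 43)
P(C) = -5*√(-2 + C) (P(C) = (-1*5)*√(C - 2) = -5*√(-2 + C))
-713/P(T) = -713*(-1/(5*√(-2 + 43))) = -713*(-√41/205) = -(-713)*√41/205 = 713*√41/205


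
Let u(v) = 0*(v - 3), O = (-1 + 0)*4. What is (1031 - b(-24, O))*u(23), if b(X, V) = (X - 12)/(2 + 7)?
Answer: 0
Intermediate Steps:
O = -4 (O = -1*4 = -4)
b(X, V) = -4/3 + X/9 (b(X, V) = (-12 + X)/9 = (-12 + X)*(⅑) = -4/3 + X/9)
u(v) = 0 (u(v) = 0*(-3 + v) = 0)
(1031 - b(-24, O))*u(23) = (1031 - (-4/3 + (⅑)*(-24)))*0 = (1031 - (-4/3 - 8/3))*0 = (1031 - 1*(-4))*0 = (1031 + 4)*0 = 1035*0 = 0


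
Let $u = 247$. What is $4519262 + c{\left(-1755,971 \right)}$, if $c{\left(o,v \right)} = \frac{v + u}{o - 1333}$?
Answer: $\frac{6977739919}{1544} \approx 4.5193 \cdot 10^{6}$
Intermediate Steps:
$c{\left(o,v \right)} = \frac{247 + v}{-1333 + o}$ ($c{\left(o,v \right)} = \frac{v + 247}{o - 1333} = \frac{247 + v}{-1333 + o}$)
$4519262 + c{\left(-1755,971 \right)} = 4519262 + \frac{247 + 971}{-1333 - 1755} = 4519262 + \frac{1}{-3088} \cdot 1218 = 4519262 - \frac{609}{1544} = \frac{6977739919}{1544}$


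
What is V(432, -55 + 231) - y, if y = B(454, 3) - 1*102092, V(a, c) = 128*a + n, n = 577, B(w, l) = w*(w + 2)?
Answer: -49059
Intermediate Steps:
B(w, l) = w*(2 + w)
V(a, c) = 577 + 128*a (V(a, c) = 128*a + 577 = 577 + 128*a)
y = 104932 (y = 454*(2 + 454) - 1*102092 = 454*456 - 102092 = 207024 - 102092 = 104932)
V(432, -55 + 231) - y = (577 + 128*432) - 1*104932 = (577 + 55296) - 104932 = 55873 - 104932 = -49059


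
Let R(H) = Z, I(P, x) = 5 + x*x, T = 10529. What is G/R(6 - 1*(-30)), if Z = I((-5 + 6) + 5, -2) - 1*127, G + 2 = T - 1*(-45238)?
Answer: -55765/118 ≈ -472.58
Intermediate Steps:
G = 55765 (G = -2 + (10529 - 1*(-45238)) = -2 + (10529 + 45238) = -2 + 55767 = 55765)
I(P, x) = 5 + x²
Z = -118 (Z = (5 + (-2)²) - 1*127 = (5 + 4) - 127 = 9 - 127 = -118)
R(H) = -118
G/R(6 - 1*(-30)) = 55765/(-118) = 55765*(-1/118) = -55765/118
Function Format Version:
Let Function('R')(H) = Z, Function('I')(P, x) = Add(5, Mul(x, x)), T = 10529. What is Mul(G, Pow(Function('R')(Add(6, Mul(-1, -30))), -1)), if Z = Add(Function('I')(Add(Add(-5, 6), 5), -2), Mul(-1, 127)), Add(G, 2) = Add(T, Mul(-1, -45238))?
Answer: Rational(-55765, 118) ≈ -472.58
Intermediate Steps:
G = 55765 (G = Add(-2, Add(10529, Mul(-1, -45238))) = Add(-2, Add(10529, 45238)) = Add(-2, 55767) = 55765)
Function('I')(P, x) = Add(5, Pow(x, 2))
Z = -118 (Z = Add(Add(5, Pow(-2, 2)), Mul(-1, 127)) = Add(Add(5, 4), -127) = Add(9, -127) = -118)
Function('R')(H) = -118
Mul(G, Pow(Function('R')(Add(6, Mul(-1, -30))), -1)) = Mul(55765, Pow(-118, -1)) = Mul(55765, Rational(-1, 118)) = Rational(-55765, 118)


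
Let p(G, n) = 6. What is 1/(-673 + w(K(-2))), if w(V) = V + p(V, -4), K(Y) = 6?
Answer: -1/661 ≈ -0.0015129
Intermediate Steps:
w(V) = 6 + V (w(V) = V + 6 = 6 + V)
1/(-673 + w(K(-2))) = 1/(-673 + (6 + 6)) = 1/(-673 + 12) = 1/(-661) = -1/661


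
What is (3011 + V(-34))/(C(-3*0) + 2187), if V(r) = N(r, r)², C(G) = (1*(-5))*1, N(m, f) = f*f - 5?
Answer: 663906/1091 ≈ 608.53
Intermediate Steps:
N(m, f) = -5 + f² (N(m, f) = f² - 5 = -5 + f²)
C(G) = -5 (C(G) = -5*1 = -5)
V(r) = (-5 + r²)²
(3011 + V(-34))/(C(-3*0) + 2187) = (3011 + (-5 + (-34)²)²)/(-5 + 2187) = (3011 + (-5 + 1156)²)/2182 = (3011 + 1151²)*(1/2182) = (3011 + 1324801)*(1/2182) = 1327812*(1/2182) = 663906/1091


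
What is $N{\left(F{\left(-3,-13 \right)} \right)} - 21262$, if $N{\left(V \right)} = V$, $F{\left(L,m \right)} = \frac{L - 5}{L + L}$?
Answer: $- \frac{63782}{3} \approx -21261.0$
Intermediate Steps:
$F{\left(L,m \right)} = \frac{-5 + L}{2 L}$
$N{\left(F{\left(-3,-13 \right)} \right)} - 21262 = \frac{-5 - 3}{2 \left(-3\right)} - 21262 = \frac{1}{2} \left(- \frac{1}{3}\right) \left(-8\right) - 21262 = \frac{4}{3} - 21262 = - \frac{63782}{3}$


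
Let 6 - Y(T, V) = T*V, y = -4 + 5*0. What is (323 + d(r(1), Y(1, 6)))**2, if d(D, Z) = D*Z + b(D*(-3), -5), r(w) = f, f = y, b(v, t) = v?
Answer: 112225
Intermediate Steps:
y = -4 (y = -4 + 0 = -4)
Y(T, V) = 6 - T*V
f = -4
r(w) = -4
d(D, Z) = -3*D + D*Z (d(D, Z) = D*Z + D*(-3) = D*Z - 3*D = -3*D + D*Z)
(323 + d(r(1), Y(1, 6)))**2 = (323 - 4*(-3 + (6 - 1*1*6)))**2 = (323 - 4*(-3 + (6 - 6)))**2 = (323 - 4*(-3 + 0))**2 = (323 - 4*(-3))**2 = (323 + 12)**2 = 335**2 = 112225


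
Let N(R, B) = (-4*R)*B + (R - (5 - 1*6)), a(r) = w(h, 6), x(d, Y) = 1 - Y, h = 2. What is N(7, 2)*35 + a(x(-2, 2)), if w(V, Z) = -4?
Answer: -1684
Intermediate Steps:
a(r) = -4
N(R, B) = 1 + R - 4*B*R (N(R, B) = -4*B*R + (R - (5 - 6)) = -4*B*R + (R - 1*(-1)) = -4*B*R + (R + 1) = -4*B*R + (1 + R) = 1 + R - 4*B*R)
N(7, 2)*35 + a(x(-2, 2)) = (1 + 7 - 4*2*7)*35 - 4 = (1 + 7 - 56)*35 - 4 = -48*35 - 4 = -1680 - 4 = -1684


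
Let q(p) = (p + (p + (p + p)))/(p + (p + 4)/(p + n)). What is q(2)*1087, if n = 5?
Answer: 15218/5 ≈ 3043.6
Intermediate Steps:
q(p) = 4*p/(p + (4 + p)/(5 + p)) (q(p) = (p + (p + (p + p)))/(p + (p + 4)/(p + 5)) = (p + (p + 2*p))/(p + (4 + p)/(5 + p)) = (p + 3*p)/(p + (4 + p)/(5 + p)) = (4*p)/(p + (4 + p)/(5 + p)) = 4*p/(p + (4 + p)/(5 + p)))
q(2)*1087 = (4*2*(5 + 2)/(4 + 2² + 6*2))*1087 = (4*2*7/(4 + 4 + 12))*1087 = (4*2*7/20)*1087 = (4*2*(1/20)*7)*1087 = (14/5)*1087 = 15218/5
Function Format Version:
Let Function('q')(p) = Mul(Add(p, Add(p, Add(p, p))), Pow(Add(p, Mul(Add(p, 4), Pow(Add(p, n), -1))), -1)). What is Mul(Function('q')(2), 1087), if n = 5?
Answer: Rational(15218, 5) ≈ 3043.6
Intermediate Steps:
Function('q')(p) = Mul(4, p, Pow(Add(p, Mul(Pow(Add(5, p), -1), Add(4, p))), -1)) (Function('q')(p) = Mul(Add(p, Add(p, Add(p, p))), Pow(Add(p, Mul(Add(p, 4), Pow(Add(p, 5), -1))), -1)) = Mul(Add(p, Add(p, Mul(2, p))), Pow(Add(p, Mul(Add(4, p), Pow(Add(5, p), -1))), -1)) = Mul(Add(p, Mul(3, p)), Pow(Add(p, Mul(Pow(Add(5, p), -1), Add(4, p))), -1)) = Mul(Mul(4, p), Pow(Add(p, Mul(Pow(Add(5, p), -1), Add(4, p))), -1)) = Mul(4, p, Pow(Add(p, Mul(Pow(Add(5, p), -1), Add(4, p))), -1)))
Mul(Function('q')(2), 1087) = Mul(Mul(4, 2, Pow(Add(4, Pow(2, 2), Mul(6, 2)), -1), Add(5, 2)), 1087) = Mul(Mul(4, 2, Pow(Add(4, 4, 12), -1), 7), 1087) = Mul(Mul(4, 2, Pow(20, -1), 7), 1087) = Mul(Mul(4, 2, Rational(1, 20), 7), 1087) = Mul(Rational(14, 5), 1087) = Rational(15218, 5)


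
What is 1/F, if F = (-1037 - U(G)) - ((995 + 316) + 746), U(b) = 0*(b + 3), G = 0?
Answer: -1/3094 ≈ -0.00032321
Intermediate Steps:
U(b) = 0 (U(b) = 0*(3 + b) = 0)
F = -3094 (F = (-1037 - 1*0) - ((995 + 316) + 746) = (-1037 + 0) - (1311 + 746) = -1037 - 1*2057 = -1037 - 2057 = -3094)
1/F = 1/(-3094) = -1/3094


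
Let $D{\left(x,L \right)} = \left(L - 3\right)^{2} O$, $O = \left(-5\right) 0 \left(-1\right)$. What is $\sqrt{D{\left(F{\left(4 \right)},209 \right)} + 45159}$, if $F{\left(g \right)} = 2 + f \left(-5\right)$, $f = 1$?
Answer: $\sqrt{45159} \approx 212.51$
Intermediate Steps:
$F{\left(g \right)} = -3$ ($F{\left(g \right)} = 2 + 1 \left(-5\right) = 2 - 5 = -3$)
$O = 0$ ($O = 0 \left(-1\right) = 0$)
$D{\left(x,L \right)} = 0$ ($D{\left(x,L \right)} = \left(L - 3\right)^{2} \cdot 0 = \left(-3 + L\right)^{2} \cdot 0 = 0$)
$\sqrt{D{\left(F{\left(4 \right)},209 \right)} + 45159} = \sqrt{0 + 45159} = \sqrt{45159}$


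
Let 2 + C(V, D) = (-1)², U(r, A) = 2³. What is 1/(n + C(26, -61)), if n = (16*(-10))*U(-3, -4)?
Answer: -1/1281 ≈ -0.00078064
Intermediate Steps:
U(r, A) = 8
C(V, D) = -1 (C(V, D) = -2 + (-1)² = -2 + 1 = -1)
n = -1280 (n = (16*(-10))*8 = -160*8 = -1280)
1/(n + C(26, -61)) = 1/(-1280 - 1) = 1/(-1281) = -1/1281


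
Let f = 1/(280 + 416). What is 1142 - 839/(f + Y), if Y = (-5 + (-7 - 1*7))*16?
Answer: 242211730/211583 ≈ 1144.8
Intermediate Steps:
f = 1/696 ≈ 0.0014368
Y = -304 (Y = (-5 + (-7 - 7))*16 = (-5 - 14)*16 = -19*16 = -304)
1142 - 839/(f + Y) = 1142 - 839/(1/696 - 304) = 1142 - 839/(-211583/696) = 1142 - 839*(-696/211583) = 1142 + 583944/211583 = 242211730/211583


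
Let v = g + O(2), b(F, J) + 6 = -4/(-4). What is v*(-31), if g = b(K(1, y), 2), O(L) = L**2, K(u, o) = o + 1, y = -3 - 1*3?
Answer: 31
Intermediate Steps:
y = -6 (y = -3 - 3 = -6)
K(u, o) = 1 + o
b(F, J) = -5 (b(F, J) = -6 - 4/(-4) = -6 - 4*(-1/4) = -6 + 1 = -5)
g = -5
v = -1 (v = -5 + 2**2 = -5 + 4 = -1)
v*(-31) = -1*(-31) = 31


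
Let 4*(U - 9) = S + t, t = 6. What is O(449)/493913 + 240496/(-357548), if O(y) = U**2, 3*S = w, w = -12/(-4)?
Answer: -474971126829/706390421296 ≈ -0.67239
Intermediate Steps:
w = 3 (w = -12*(-1/4) = 3)
S = 1 (S = (1/3)*3 = 1)
U = 43/4 (U = 9 + (1 + 6)/4 = 9 + (1/4)*7 = 9 + 7/4 = 43/4 ≈ 10.750)
O(y) = 1849/16 (O(y) = (43/4)**2 = 1849/16)
O(449)/493913 + 240496/(-357548) = (1849/16)/493913 + 240496/(-357548) = (1849/16)*(1/493913) + 240496*(-1/357548) = 1849/7902608 - 60124/89387 = -474971126829/706390421296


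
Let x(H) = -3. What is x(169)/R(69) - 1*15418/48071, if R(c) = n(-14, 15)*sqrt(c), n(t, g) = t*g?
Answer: -15418/48071 + sqrt(69)/4830 ≈ -0.31901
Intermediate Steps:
n(t, g) = g*t
R(c) = -210*sqrt(c) (R(c) = (15*(-14))*sqrt(c) = -210*sqrt(c))
x(169)/R(69) - 1*15418/48071 = -3*(-sqrt(69)/14490) - 1*15418/48071 = -(-1)*sqrt(69)/4830 - 15418*1/48071 = sqrt(69)/4830 - 15418/48071 = -15418/48071 + sqrt(69)/4830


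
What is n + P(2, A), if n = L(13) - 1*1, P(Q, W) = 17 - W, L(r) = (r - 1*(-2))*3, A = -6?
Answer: 67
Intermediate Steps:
L(r) = 6 + 3*r (L(r) = (r + 2)*3 = (2 + r)*3 = 6 + 3*r)
n = 44 (n = (6 + 3*13) - 1*1 = (6 + 39) - 1 = 45 - 1 = 44)
n + P(2, A) = 44 + (17 - 1*(-6)) = 44 + (17 + 6) = 44 + 23 = 67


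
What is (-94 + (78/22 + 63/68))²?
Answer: 4484579089/559504 ≈ 8015.3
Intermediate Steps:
(-94 + (78/22 + 63/68))² = (-94 + (78*(1/22) + 63*(1/68)))² = (-94 + (39/11 + 63/68))² = (-94 + 3345/748)² = (-66967/748)² = 4484579089/559504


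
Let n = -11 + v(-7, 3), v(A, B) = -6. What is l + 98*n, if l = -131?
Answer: -1797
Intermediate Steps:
n = -17 (n = -11 - 6 = -17)
l + 98*n = -131 + 98*(-17) = -131 - 1666 = -1797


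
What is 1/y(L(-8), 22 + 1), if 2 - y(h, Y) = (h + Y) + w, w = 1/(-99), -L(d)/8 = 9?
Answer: 99/5050 ≈ 0.019604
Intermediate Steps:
L(d) = -72 (L(d) = -8*9 = -72)
w = -1/99 ≈ -0.010101
y(h, Y) = 199/99 - Y - h (y(h, Y) = 2 - ((h + Y) - 1/99) = 2 - ((Y + h) - 1/99) = 2 - (-1/99 + Y + h) = 2 + (1/99 - Y - h) = 199/99 - Y - h)
1/y(L(-8), 22 + 1) = 1/(199/99 - (22 + 1) - 1*(-72)) = 1/(199/99 - 1*23 + 72) = 1/(199/99 - 23 + 72) = 1/(5050/99) = 99/5050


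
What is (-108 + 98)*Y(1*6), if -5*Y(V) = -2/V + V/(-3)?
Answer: -14/3 ≈ -4.6667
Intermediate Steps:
Y(V) = V/15 + 2/(5*V) (Y(V) = -(-2/V + V/(-3))/5 = -(-2/V + V*(-1/3))/5 = -(-2/V - V/3)/5 = V/15 + 2/(5*V))
(-108 + 98)*Y(1*6) = (-108 + 98)*((6 + (1*6)**2)/(15*((1*6)))) = -2*(6 + 6**2)/(3*6) = -2*(6 + 36)/(3*6) = -2*42/(3*6) = -10*7/15 = -14/3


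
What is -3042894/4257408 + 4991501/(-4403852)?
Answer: -1443804629879/781208113984 ≈ -1.8482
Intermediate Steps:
-3042894/4257408 + 4991501/(-4403852) = -3042894*1/4257408 + 4991501*(-1/4403852) = -507149/709568 - 4991501/4403852 = -1443804629879/781208113984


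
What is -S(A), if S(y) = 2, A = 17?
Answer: -2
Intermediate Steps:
-S(A) = -1*2 = -2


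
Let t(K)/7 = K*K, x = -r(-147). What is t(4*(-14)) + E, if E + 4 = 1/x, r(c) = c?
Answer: 3226357/147 ≈ 21948.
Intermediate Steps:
x = 147 (x = -1*(-147) = 147)
t(K) = 7*K**2 (t(K) = 7*(K*K) = 7*K**2)
E = -587/147 (E = -4 + 1/147 = -587/147 ≈ -3.9932)
t(4*(-14)) + E = 7*(4*(-14))**2 - 587/147 = 7*(-56)**2 - 587/147 = 7*3136 - 587/147 = 21952 - 587/147 = 3226357/147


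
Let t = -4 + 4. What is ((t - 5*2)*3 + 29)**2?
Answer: 1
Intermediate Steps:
t = 0
((t - 5*2)*3 + 29)**2 = ((0 - 5*2)*3 + 29)**2 = ((0 - 10)*3 + 29)**2 = (-10*3 + 29)**2 = (-30 + 29)**2 = (-1)**2 = 1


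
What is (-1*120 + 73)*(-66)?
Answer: 3102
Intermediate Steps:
(-1*120 + 73)*(-66) = (-120 + 73)*(-66) = -47*(-66) = 3102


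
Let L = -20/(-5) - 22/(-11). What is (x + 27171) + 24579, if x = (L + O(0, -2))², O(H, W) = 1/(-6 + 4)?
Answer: 207121/4 ≈ 51780.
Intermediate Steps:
O(H, W) = -½ (O(H, W) = 1/(-2) = -½)
L = 6 (L = -20*(-⅕) - 22*(-1/11) = 4 + 2 = 6)
x = 121/4 (x = (6 - ½)² = (11/2)² = 121/4 ≈ 30.250)
(x + 27171) + 24579 = (121/4 + 27171) + 24579 = 108805/4 + 24579 = 207121/4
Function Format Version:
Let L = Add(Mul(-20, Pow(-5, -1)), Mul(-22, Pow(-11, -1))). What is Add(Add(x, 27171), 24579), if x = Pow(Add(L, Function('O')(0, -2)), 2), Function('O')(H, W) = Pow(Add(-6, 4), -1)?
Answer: Rational(207121, 4) ≈ 51780.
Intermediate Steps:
Function('O')(H, W) = Rational(-1, 2) (Function('O')(H, W) = Pow(-2, -1) = Rational(-1, 2))
L = 6 (L = Add(Mul(-20, Rational(-1, 5)), Mul(-22, Rational(-1, 11))) = Add(4, 2) = 6)
x = Rational(121, 4) (x = Pow(Add(6, Rational(-1, 2)), 2) = Pow(Rational(11, 2), 2) = Rational(121, 4) ≈ 30.250)
Add(Add(x, 27171), 24579) = Add(Add(Rational(121, 4), 27171), 24579) = Add(Rational(108805, 4), 24579) = Rational(207121, 4)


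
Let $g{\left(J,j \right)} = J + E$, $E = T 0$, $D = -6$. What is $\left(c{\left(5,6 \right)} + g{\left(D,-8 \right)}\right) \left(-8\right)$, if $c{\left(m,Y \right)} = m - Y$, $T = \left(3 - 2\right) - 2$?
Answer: $56$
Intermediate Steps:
$T = -1$ ($T = 1 - 2 = -1$)
$E = 0$ ($E = \left(-1\right) 0 = 0$)
$g{\left(J,j \right)} = J$ ($g{\left(J,j \right)} = J + 0 = J$)
$\left(c{\left(5,6 \right)} + g{\left(D,-8 \right)}\right) \left(-8\right) = \left(\left(5 - 6\right) - 6\right) \left(-8\right) = \left(-1 - 6\right) \left(-8\right) = \left(-7\right) \left(-8\right) = 56$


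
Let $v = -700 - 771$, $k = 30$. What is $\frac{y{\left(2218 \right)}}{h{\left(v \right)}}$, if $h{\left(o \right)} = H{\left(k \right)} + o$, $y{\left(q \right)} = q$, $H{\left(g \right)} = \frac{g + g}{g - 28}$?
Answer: $- \frac{2218}{1441} \approx -1.5392$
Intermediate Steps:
$H{\left(g \right)} = \frac{2 g}{-28 + g}$
$v = -1471$ ($v = -700 - 771 = -1471$)
$h{\left(o \right)} = 30 + o$ ($h{\left(o \right)} = 2 \cdot 30 \frac{1}{-28 + 30} + o = 2 \cdot 30 \cdot \frac{1}{2} + o = 30 + o$)
$\frac{y{\left(2218 \right)}}{h{\left(v \right)}} = \frac{2218}{30 - 1471} = \frac{2218}{-1441} = 2218 \left(- \frac{1}{1441}\right) = - \frac{2218}{1441}$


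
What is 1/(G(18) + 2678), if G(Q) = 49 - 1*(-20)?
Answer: 1/2747 ≈ 0.00036403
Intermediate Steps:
G(Q) = 69 (G(Q) = 49 + 20 = 69)
1/(G(18) + 2678) = 1/(69 + 2678) = 1/2747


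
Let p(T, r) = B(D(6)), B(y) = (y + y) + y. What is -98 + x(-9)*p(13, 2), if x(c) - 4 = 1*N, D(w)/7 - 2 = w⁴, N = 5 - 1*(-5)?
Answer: 381514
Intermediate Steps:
N = 10 (N = 5 + 5 = 10)
D(w) = 14 + 7*w⁴
B(y) = 3*y (B(y) = 2*y + y = 3*y)
p(T, r) = 27258 (p(T, r) = 3*(14 + 7*6⁴) = 3*(14 + 7*1296) = 3*(14 + 9072) = 3*9086 = 27258)
x(c) = 14 (x(c) = 4 + 1*10 = 4 + 10 = 14)
-98 + x(-9)*p(13, 2) = -98 + 14*27258 = -98 + 381612 = 381514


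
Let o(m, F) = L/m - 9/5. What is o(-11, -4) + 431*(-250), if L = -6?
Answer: -5926319/55 ≈ -1.0775e+5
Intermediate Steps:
o(m, F) = -9/5 - 6/m (o(m, F) = -6/m - 9/5 = -9/5 - 6/m)
o(-11, -4) + 431*(-250) = (-9/5 - 6/(-11)) + 431*(-250) = (-9/5 - 6*(-1/11)) - 107750 = (-9/5 + 6/11) - 107750 = -69/55 - 107750 = -5926319/55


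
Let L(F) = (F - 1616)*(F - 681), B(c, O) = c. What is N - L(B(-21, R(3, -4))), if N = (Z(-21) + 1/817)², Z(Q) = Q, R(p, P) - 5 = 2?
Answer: -766766675750/667489 ≈ -1.1487e+6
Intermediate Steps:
R(p, P) = 7 (R(p, P) = 5 + 2 = 7)
N = 294328336/667489 (N = (-21 + 1/817)² = (-17156/817)² = 294328336/667489 ≈ 440.95)
L(F) = (-1616 + F)*(-681 + F)
N - L(B(-21, R(3, -4))) = 294328336/667489 - (1100496 + (-21)² - 2297*(-21)) = 294328336/667489 - (1100496 + 441 + 48237) = 294328336/667489 - 1*1149174 = 294328336/667489 - 1149174 = -766766675750/667489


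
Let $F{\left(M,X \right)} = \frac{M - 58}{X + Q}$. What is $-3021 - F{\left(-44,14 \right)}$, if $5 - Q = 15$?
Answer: $- \frac{5991}{2} \approx -2995.5$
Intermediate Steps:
$Q = -10$ ($Q = 5 - 15 = -10$)
$F{\left(M,X \right)} = \frac{-58 + M}{-10 + X}$ ($F{\left(M,X \right)} = \frac{M - 58}{X - 10} = \frac{-58 + M}{-10 + X}$)
$-3021 - F{\left(-44,14 \right)} = -3021 - \frac{-58 - 44}{-10 + 14} = -3021 - \frac{1}{4} \left(-102\right) = -3021 - - \frac{51}{2} = -3021 + \frac{51}{2} = - \frac{5991}{2}$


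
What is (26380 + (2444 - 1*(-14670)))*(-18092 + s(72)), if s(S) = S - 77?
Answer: -787110918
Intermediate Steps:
s(S) = -77 + S
(26380 + (2444 - 1*(-14670)))*(-18092 + s(72)) = (26380 + (2444 - 1*(-14670)))*(-18092 + (-77 + 72)) = (26380 + (2444 + 14670))*(-18092 - 5) = (26380 + 17114)*(-18097) = 43494*(-18097) = -787110918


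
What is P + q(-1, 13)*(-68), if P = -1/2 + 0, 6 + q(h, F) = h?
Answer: 951/2 ≈ 475.50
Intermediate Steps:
q(h, F) = -6 + h
P = -½ (P = (½)*(-1) + 0 = -½ + 0 = -½ ≈ -0.50000)
P + q(-1, 13)*(-68) = -½ + (-6 - 1)*(-68) = -½ - 7*(-68) = -½ + 476 = 951/2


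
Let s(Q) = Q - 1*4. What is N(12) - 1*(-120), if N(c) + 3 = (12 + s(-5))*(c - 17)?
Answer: 102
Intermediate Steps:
s(Q) = -4 + Q (s(Q) = Q - 4 = -4 + Q)
N(c) = -54 + 3*c (N(c) = -3 + (12 + (-4 - 5))*(c - 17) = -3 + (12 - 9)*(-17 + c) = -3 + 3*(-17 + c) = -3 + (-51 + 3*c) = -54 + 3*c)
N(12) - 1*(-120) = (-54 + 3*12) - 1*(-120) = (-54 + 36) + 120 = -18 + 120 = 102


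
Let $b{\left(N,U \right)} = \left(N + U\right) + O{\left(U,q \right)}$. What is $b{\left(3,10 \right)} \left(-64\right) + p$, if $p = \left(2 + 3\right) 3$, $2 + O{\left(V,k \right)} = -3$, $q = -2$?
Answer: $-497$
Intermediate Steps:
$O{\left(V,k \right)} = -5$ ($O{\left(V,k \right)} = -2 - 3 = -5$)
$b{\left(N,U \right)} = -5 + N + U$ ($b{\left(N,U \right)} = \left(N + U\right) - 5 = -5 + N + U$)
$p = 15$ ($p = 5 \cdot 3 = 15$)
$b{\left(3,10 \right)} \left(-64\right) + p = \left(-5 + 3 + 10\right) \left(-64\right) + 15 = 8 \left(-64\right) + 15 = -512 + 15 = -497$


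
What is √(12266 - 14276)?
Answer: I*√2010 ≈ 44.833*I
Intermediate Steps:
√(12266 - 14276) = √(-2010) = I*√2010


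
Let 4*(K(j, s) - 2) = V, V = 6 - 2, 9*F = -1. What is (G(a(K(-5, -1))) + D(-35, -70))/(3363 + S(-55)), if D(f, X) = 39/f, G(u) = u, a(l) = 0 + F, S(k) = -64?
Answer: -386/1039185 ≈ -0.00037144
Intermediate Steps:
F = -1/9 (F = (1/9)*(-1) = -1/9 ≈ -0.11111)
V = 4
K(j, s) = 3 (K(j, s) = 2 + (1/4)*4 = 2 + 1 = 3)
a(l) = -1/9 (a(l) = 0 - 1/9 = -1/9)
(G(a(K(-5, -1))) + D(-35, -70))/(3363 + S(-55)) = (-1/9 + 39/(-35))/(3363 - 64) = (-1/9 + 39*(-1/35))/3299 = (-1/9 - 39/35)*(1/3299) = -386/315*1/3299 = -386/1039185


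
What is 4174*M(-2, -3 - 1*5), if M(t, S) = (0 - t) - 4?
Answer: -8348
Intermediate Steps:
M(t, S) = -4 - t (M(t, S) = -t - 4 = -4 - t)
4174*M(-2, -3 - 1*5) = 4174*(-4 - 1*(-2)) = 4174*(-4 + 2) = 4174*(-2) = -8348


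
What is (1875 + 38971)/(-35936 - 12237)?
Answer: -40846/48173 ≈ -0.84790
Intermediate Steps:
(1875 + 38971)/(-35936 - 12237) = 40846/(-48173) = 40846*(-1/48173) = -40846/48173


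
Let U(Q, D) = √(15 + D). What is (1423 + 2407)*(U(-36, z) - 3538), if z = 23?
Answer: -13550540 + 3830*√38 ≈ -1.3527e+7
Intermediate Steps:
(1423 + 2407)*(U(-36, z) - 3538) = (1423 + 2407)*(√(15 + 23) - 3538) = 3830*(√38 - 3538) = 3830*(-3538 + √38) = -13550540 + 3830*√38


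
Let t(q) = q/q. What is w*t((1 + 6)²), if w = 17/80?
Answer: 17/80 ≈ 0.21250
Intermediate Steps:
t(q) = 1
w = 17/80 (w = 17*(1/80) = 17/80 ≈ 0.21250)
w*t((1 + 6)²) = (17/80)*1 = 17/80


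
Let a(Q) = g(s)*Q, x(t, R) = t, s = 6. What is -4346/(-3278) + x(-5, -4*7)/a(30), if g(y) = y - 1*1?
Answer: 63551/49170 ≈ 1.2925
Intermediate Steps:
g(y) = -1 + y (g(y) = y - 1 = -1 + y)
a(Q) = 5*Q (a(Q) = (-1 + 6)*Q = 5*Q)
-4346/(-3278) + x(-5, -4*7)/a(30) = -4346/(-3278) - 5/(5*30) = -4346*(-1/3278) - 5/150 = 2173/1639 - 5*1/150 = 2173/1639 - 1/30 = 63551/49170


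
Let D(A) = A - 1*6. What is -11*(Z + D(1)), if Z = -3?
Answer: 88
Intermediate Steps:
D(A) = -6 + A (D(A) = A - 6 = -6 + A)
-11*(Z + D(1)) = -11*(-3 + (-6 + 1)) = -11*(-3 - 5) = -11*(-8) = 88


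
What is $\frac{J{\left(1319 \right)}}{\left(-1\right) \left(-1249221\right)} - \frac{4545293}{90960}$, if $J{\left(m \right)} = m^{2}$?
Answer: $- \frac{613314089577}{12625460240} \approx -48.578$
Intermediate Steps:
$\frac{J{\left(1319 \right)}}{\left(-1\right) \left(-1249221\right)} - \frac{4545293}{90960} = \frac{1319^{2}}{\left(-1\right) \left(-1249221\right)} - \frac{4545293}{90960} = \frac{1739761}{1249221} - \frac{4545293}{90960} = - \frac{613314089577}{12625460240}$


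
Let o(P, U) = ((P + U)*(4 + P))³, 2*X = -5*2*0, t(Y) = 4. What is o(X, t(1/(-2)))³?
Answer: 68719476736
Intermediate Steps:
X = 0 (X = (-5*2*0)/2 = (-10*0)/2 = (½)*0 = 0)
o(P, U) = (4 + P)³*(P + U)³ (o(P, U) = ((4 + P)*(P + U))³ = (4 + P)³*(P + U)³)
o(X, t(1/(-2)))³ = ((4 + 0)³*(0 + 4)³)³ = (4³*4³)³ = (64*64)³ = 4096³ = 68719476736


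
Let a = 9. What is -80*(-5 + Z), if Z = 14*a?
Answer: -9680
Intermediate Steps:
Z = 126 (Z = 14*9 = 126)
-80*(-5 + Z) = -80*(-5 + 126) = -80*121 = -9680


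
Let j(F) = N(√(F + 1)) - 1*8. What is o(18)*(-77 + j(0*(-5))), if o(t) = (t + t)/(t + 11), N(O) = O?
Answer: -3024/29 ≈ -104.28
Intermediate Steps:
o(t) = 2*t/(11 + t) (o(t) = (2*t)/(11 + t) = 2*t/(11 + t))
j(F) = -8 + √(1 + F) (j(F) = √(F + 1) - 1*8 = √(1 + F) - 8 = -8 + √(1 + F))
o(18)*(-77 + j(0*(-5))) = (2*18/(11 + 18))*(-77 + (-8 + √(1 + 0*(-5)))) = (2*18/29)*(-77 + (-8 + √(1 + 0))) = (2*18*(1/29))*(-77 + (-8 + √1)) = 36*(-77 + (-8 + 1))/29 = 36*(-77 - 7)/29 = (36/29)*(-84) = -3024/29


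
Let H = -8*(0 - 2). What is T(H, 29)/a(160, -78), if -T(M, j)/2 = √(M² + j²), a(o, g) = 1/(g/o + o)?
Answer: -12761*√1097/40 ≈ -10566.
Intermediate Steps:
a(o, g) = 1/(o + g/o)
H = 16 (H = -8*(-2) = 16)
T(M, j) = -2*√(M² + j²)
T(H, 29)/a(160, -78) = (-2*√(16² + 29²))/((160/(-78 + 160²))) = (-2*√(256 + 841))/((160/(-78 + 25600))) = (-2*√1097)/((160/25522)) = (-2*√1097)/((160*(1/25522))) = (-2*√1097)/(80/12761) = -2*√1097*(12761/80) = -12761*√1097/40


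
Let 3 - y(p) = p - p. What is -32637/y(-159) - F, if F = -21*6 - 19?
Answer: -10734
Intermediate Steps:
y(p) = 3 (y(p) = 3 - (p - p) = 3 - 1*0 = 3 + 0 = 3)
F = -145 (F = -126 - 19 = -145)
-32637/y(-159) - F = -32637/3 - 1*(-145) = -32637*⅓ + 145 = -10879 + 145 = -10734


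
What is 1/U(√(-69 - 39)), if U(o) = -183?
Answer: -1/183 ≈ -0.0054645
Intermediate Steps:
1/U(√(-69 - 39)) = 1/(-183) = -1/183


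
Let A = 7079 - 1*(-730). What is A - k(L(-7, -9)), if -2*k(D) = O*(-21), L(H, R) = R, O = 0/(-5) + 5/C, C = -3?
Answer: 15653/2 ≈ 7826.5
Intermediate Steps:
O = -5/3 (O = 0/(-5) + 5/(-3) = 0*(-1/5) + 5*(-1/3) = 0 - 5/3 = -5/3 ≈ -1.6667)
k(D) = -35/2 (k(D) = -(-5)*(-21)/6 = -1/2*35 = -35/2)
A = 7809 (A = 7079 + 730 = 7809)
A - k(L(-7, -9)) = 7809 - 1*(-35/2) = 7809 + 35/2 = 15653/2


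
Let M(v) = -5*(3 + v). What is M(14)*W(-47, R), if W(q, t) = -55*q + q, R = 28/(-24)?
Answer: -215730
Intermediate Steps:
R = -7/6 (R = 28*(-1/24) = -7/6 ≈ -1.1667)
M(v) = -15 - 5*v
W(q, t) = -54*q
M(14)*W(-47, R) = (-15 - 5*14)*(-54*(-47)) = (-15 - 70)*2538 = -85*2538 = -215730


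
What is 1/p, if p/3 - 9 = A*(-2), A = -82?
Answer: 1/519 ≈ 0.0019268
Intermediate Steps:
p = 519 (p = 27 + 3*(-82*(-2)) = 27 + 3*164 = 27 + 492 = 519)
1/p = 1/519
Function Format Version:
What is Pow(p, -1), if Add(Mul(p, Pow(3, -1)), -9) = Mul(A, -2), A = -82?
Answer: Rational(1, 519) ≈ 0.0019268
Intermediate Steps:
p = 519 (p = Add(27, Mul(3, Mul(-82, -2))) = Add(27, Mul(3, 164)) = Add(27, 492) = 519)
Pow(p, -1) = Pow(519, -1) = Rational(1, 519)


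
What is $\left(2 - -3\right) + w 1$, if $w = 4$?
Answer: $9$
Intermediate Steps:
$\left(2 - -3\right) + w 1 = \left(2 - -3\right) + 4 \cdot 1 = \left(2 + 3\right) + 4 = 5 + 4 = 9$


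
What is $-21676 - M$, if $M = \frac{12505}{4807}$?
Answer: $- \frac{104209037}{4807} \approx -21679.0$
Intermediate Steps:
$M = \frac{12505}{4807}$ ($M = 12505 \cdot \frac{1}{4807} = \frac{12505}{4807} \approx 2.6014$)
$-21676 - M = -21676 - \frac{12505}{4807} = - \frac{104209037}{4807}$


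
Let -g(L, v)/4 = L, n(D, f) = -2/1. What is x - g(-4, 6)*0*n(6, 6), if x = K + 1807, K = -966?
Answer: 841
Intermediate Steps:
n(D, f) = -2 (n(D, f) = -2*1 = -2)
g(L, v) = -4*L
x = 841 (x = -966 + 1807 = 841)
x - g(-4, 6)*0*n(6, 6) = 841 - -4*(-4)*0*(-2) = 841 - 16*0*(-2) = 841 - 0*(-2) = 841 - 1*0 = 841 + 0 = 841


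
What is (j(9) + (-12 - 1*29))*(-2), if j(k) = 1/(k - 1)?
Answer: 327/4 ≈ 81.750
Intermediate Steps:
j(k) = 1/(-1 + k)
(j(9) + (-12 - 1*29))*(-2) = (1/(-1 + 9) + (-12 - 1*29))*(-2) = (1/8 + (-12 - 29))*(-2) = (⅛ - 41)*(-2) = -327/8*(-2) = 327/4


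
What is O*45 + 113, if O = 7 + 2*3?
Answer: 698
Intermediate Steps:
O = 13 (O = 7 + 6 = 13)
O*45 + 113 = 13*45 + 113 = 585 + 113 = 698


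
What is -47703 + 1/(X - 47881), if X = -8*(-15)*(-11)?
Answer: -2347035304/49201 ≈ -47703.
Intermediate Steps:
X = -1320 (X = 120*(-11) = -1320)
-47703 + 1/(X - 47881) = -47703 + 1/(-1320 - 47881) = -47703 + 1/(-49201) = -47703 - 1/49201 = -2347035304/49201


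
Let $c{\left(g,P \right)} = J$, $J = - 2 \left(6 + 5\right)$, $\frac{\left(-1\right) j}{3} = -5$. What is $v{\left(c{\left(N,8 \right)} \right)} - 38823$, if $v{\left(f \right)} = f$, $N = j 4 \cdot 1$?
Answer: $-38845$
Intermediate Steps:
$j = 15$ ($j = \left(-3\right) \left(-5\right) = 15$)
$J = -22$ ($J = \left(-2\right) 11 = -22$)
$N = 60$ ($N = 15 \cdot 4 \cdot 1 = 60 \cdot 1 = 60$)
$c{\left(g,P \right)} = -22$
$v{\left(c{\left(N,8 \right)} \right)} - 38823 = -22 - 38823 = -38845$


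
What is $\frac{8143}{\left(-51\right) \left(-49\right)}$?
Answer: $\frac{479}{147} \approx 3.2585$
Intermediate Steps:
$\frac{8143}{\left(-51\right) \left(-49\right)} = \frac{8143}{2499} = 8143 \cdot \frac{1}{2499} = \frac{479}{147}$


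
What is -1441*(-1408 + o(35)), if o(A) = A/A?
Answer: 2027487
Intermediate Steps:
o(A) = 1
-1441*(-1408 + o(35)) = -1441*(-1408 + 1) = -1441*(-1407) = 2027487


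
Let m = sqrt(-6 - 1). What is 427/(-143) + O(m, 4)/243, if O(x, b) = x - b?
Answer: -104333/34749 + I*sqrt(7)/243 ≈ -3.0025 + 0.010888*I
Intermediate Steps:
m = I*sqrt(7) (m = sqrt(-7) = I*sqrt(7) ≈ 2.6458*I)
427/(-143) + O(m, 4)/243 = 427/(-143) + (I*sqrt(7) - 1*4)/243 = 427*(-1/143) + (I*sqrt(7) - 4)*(1/243) = -427/143 + (-4 + I*sqrt(7))*(1/243) = -427/143 + (-4/243 + I*sqrt(7)/243) = -104333/34749 + I*sqrt(7)/243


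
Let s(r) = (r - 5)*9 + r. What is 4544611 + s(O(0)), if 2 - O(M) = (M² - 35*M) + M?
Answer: 4544586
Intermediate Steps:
O(M) = 2 - M² + 34*M (O(M) = 2 - ((M² - 35*M) + M) = 2 - (M² - 34*M) = 2 + (-M² + 34*M) = 2 - M² + 34*M)
s(r) = -45 + 10*r (s(r) = (-5 + r)*9 + r = (-45 + 9*r) + r = -45 + 10*r)
4544611 + s(O(0)) = 4544611 + (-45 + 10*(2 - 1*0² + 34*0)) = 4544611 + (-45 + 10*(2 - 1*0 + 0)) = 4544611 + (-45 + 10*(2 + 0 + 0)) = 4544611 + (-45 + 10*2) = 4544611 + (-45 + 20) = 4544611 - 25 = 4544586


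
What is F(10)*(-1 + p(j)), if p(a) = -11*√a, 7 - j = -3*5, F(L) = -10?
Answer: 10 + 110*√22 ≈ 525.95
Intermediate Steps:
j = 22 (j = 7 - (-3)*5 = 7 - 1*(-15) = 7 + 15 = 22)
p(a) = -11*√a
F(10)*(-1 + p(j)) = -10*(-1 - 11*√22) = 10 + 110*√22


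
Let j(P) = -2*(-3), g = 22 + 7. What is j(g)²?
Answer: 36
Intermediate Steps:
g = 29
j(P) = 6
j(g)² = 6² = 36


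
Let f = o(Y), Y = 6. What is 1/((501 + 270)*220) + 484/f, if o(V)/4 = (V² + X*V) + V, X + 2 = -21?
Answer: -570109/452320 ≈ -1.2604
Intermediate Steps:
X = -23 (X = -2 - 21 = -23)
o(V) = -88*V + 4*V² (o(V) = 4*((V² - 23*V) + V) = 4*(V² - 22*V) = -88*V + 4*V²)
f = -384 (f = 4*6*(-22 + 6) = 4*6*(-16) = -384)
1/((501 + 270)*220) + 484/f = 1/((501 + 270)*220) + 484/(-384) = (1/220)/771 + 484*(-1/384) = (1/771)*(1/220) - 121/96 = 1/169620 - 121/96 = -570109/452320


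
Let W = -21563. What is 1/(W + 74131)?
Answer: 1/52568 ≈ 1.9023e-5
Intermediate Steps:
1/(W + 74131) = 1/(-21563 + 74131) = 1/52568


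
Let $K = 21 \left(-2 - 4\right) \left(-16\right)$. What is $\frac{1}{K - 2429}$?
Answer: $- \frac{1}{413} \approx -0.0024213$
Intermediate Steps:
$K = 2016$ ($K = 21 \left(-2 - 4\right) \left(-16\right) = 21 \left(-6\right) \left(-16\right) = \left(-126\right) \left(-16\right) = 2016$)
$\frac{1}{K - 2429} = \frac{1}{2016 - 2429} = \frac{1}{-413} = - \frac{1}{413}$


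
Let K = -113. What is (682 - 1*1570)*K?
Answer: 100344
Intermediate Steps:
(682 - 1*1570)*K = (682 - 1*1570)*(-113) = (682 - 1570)*(-113) = -888*(-113) = 100344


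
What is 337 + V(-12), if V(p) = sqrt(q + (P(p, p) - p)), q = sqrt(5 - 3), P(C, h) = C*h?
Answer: 337 + sqrt(156 + sqrt(2)) ≈ 349.55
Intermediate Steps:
q = sqrt(2) ≈ 1.4142
V(p) = sqrt(sqrt(2) + p**2 - p) (V(p) = sqrt(sqrt(2) + (p*p - p)) = sqrt(sqrt(2) + (p**2 - p)) = sqrt(sqrt(2) + p**2 - p))
337 + V(-12) = 337 + sqrt(sqrt(2) + (-12)**2 - 1*(-12)) = 337 + sqrt(sqrt(2) + 144 + 12) = 337 + sqrt(156 + sqrt(2))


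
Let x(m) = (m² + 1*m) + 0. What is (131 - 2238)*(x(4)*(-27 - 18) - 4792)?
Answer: 11993044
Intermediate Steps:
x(m) = m + m² (x(m) = (m² + m) + 0 = (m + m²) + 0 = m + m²)
(131 - 2238)*(x(4)*(-27 - 18) - 4792) = (131 - 2238)*((4*(1 + 4))*(-27 - 18) - 4792) = -2107*((4*5)*(-45) - 4792) = -2107*(20*(-45) - 4792) = -2107*(-900 - 4792) = -2107*(-5692) = 11993044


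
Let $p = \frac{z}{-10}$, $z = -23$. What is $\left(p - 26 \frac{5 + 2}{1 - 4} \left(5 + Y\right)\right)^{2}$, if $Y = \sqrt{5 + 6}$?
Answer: $\frac{40168987}{300} + \frac{1668758 \sqrt{11}}{45} \approx 2.5689 \cdot 10^{5}$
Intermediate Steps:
$p = \frac{23}{10}$ ($p = - \frac{23}{-10} = \left(-23\right) \left(- \frac{1}{10}\right) = \frac{23}{10} \approx 2.3$)
$Y = \sqrt{11} \approx 3.3166$
$\left(p - 26 \frac{5 + 2}{1 - 4} \left(5 + Y\right)\right)^{2} = \left(\frac{23}{10} - 26 \frac{5 + 2}{1 - 4} \left(5 + \sqrt{11}\right)\right)^{2} = \left(\frac{23}{10} - 26 \frac{7}{-3} \left(5 + \sqrt{11}\right)\right)^{2} = \left(\frac{23}{10} - 26 \cdot 7 \left(- \frac{1}{3}\right) \left(5 + \sqrt{11}\right)\right)^{2} = \left(\frac{23}{10} - 26 \left(- \frac{7 \left(5 + \sqrt{11}\right)}{3}\right)\right)^{2} = \left(\frac{23}{10} - 26 \left(- \frac{35}{3} - \frac{7 \sqrt{11}}{3}\right)\right)^{2} = \left(\frac{23}{10} + \left(\frac{910}{3} + \frac{182 \sqrt{11}}{3}\right)\right)^{2} = \left(\frac{9169}{30} + \frac{182 \sqrt{11}}{3}\right)^{2}$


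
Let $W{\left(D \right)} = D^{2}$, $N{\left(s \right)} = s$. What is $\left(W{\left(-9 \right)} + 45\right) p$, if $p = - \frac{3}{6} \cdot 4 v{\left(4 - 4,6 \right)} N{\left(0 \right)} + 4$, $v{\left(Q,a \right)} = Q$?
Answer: $504$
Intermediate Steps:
$p = 4$ ($p = - \frac{3}{6} \cdot 4 \left(4 - 4\right) 0 + 4 = \left(-3\right) \frac{1}{6} \cdot 4 \left(4 - 4\right) 0 + 4 = - \frac{4 \cdot 0 \cdot 0}{2} + 4 = - \frac{0 \cdot 0}{2} + 4 = \left(- \frac{1}{2}\right) 0 + 4 = 0 + 4 = 4$)
$\left(W{\left(-9 \right)} + 45\right) p = \left(\left(-9\right)^{2} + 45\right) 4 = \left(81 + 45\right) 4 = 126 \cdot 4 = 504$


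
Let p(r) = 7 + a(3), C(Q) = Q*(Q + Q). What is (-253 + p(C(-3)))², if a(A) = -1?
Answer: 61009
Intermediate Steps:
C(Q) = 2*Q² (C(Q) = Q*(2*Q) = 2*Q²)
p(r) = 6 (p(r) = 7 - 1 = 6)
(-253 + p(C(-3)))² = (-253 + 6)² = (-247)² = 61009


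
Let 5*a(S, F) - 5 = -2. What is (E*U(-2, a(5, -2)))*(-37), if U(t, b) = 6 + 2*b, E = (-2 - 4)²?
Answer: -47952/5 ≈ -9590.4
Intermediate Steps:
a(S, F) = ⅗ (a(S, F) = 1 + (⅕)*(-2) = 1 - ⅖ = ⅗)
E = 36 (E = (-6)² = 36)
(E*U(-2, a(5, -2)))*(-37) = (36*(6 + 2*(⅗)))*(-37) = (36*(6 + 6/5))*(-37) = (36*(36/5))*(-37) = (1296/5)*(-37) = -47952/5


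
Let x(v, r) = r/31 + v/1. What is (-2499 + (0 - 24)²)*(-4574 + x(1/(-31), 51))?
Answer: 272573712/31 ≈ 8.7927e+6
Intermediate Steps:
x(v, r) = v + r/31 (x(v, r) = r*(1/31) + v*1 = r/31 + v = v + r/31)
(-2499 + (0 - 24)²)*(-4574 + x(1/(-31), 51)) = (-2499 + (0 - 24)²)*(-4574 + (1/(-31) + (1/31)*51)) = (-2499 + (-24)²)*(-4574 + (-1/31 + 51/31)) = (-2499 + 576)*(-4574 + 50/31) = -1923*(-141744/31) = 272573712/31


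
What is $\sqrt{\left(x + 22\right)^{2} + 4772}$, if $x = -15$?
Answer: $\sqrt{4821} \approx 69.433$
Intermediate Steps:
$\sqrt{\left(x + 22\right)^{2} + 4772} = \sqrt{\left(-15 + 22\right)^{2} + 4772} = \sqrt{7^{2} + 4772} = \sqrt{49 + 4772} = \sqrt{4821}$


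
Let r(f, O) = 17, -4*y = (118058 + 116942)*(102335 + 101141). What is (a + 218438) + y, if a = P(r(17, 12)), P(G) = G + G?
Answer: -11953996528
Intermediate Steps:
y = -11954215000 (y = -(118058 + 116942)*(102335 + 101141)/4 = -58750*203476 = -¼*47816860000 = -11954215000)
P(G) = 2*G
a = 34 (a = 2*17 = 34)
(a + 218438) + y = (34 + 218438) - 11954215000 = 218472 - 11954215000 = -11953996528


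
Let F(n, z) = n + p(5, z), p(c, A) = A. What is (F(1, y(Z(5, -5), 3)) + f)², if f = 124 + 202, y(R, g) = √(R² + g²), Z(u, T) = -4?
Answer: 110224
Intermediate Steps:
F(n, z) = n + z
f = 326
(F(1, y(Z(5, -5), 3)) + f)² = ((1 + √((-4)² + 3²)) + 326)² = ((1 + √(16 + 9)) + 326)² = ((1 + √25) + 326)² = ((1 + 5) + 326)² = (6 + 326)² = 332² = 110224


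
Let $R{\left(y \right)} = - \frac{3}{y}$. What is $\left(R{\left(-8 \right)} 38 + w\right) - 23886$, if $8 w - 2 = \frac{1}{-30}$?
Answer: $- \frac{5729161}{240} \approx -23872.0$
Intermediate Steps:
$w = \frac{59}{240}$ ($w = \frac{1}{4} + \frac{1}{8 \left(-30\right)} = \frac{1}{4} + \frac{1}{8} \left(- \frac{1}{30}\right) = \frac{1}{4} - \frac{1}{240} = \frac{59}{240} \approx 0.24583$)
$\left(R{\left(-8 \right)} 38 + w\right) - 23886 = \left(- \frac{3}{-8} \cdot 38 + \frac{59}{240}\right) - 23886 = \left(\left(-3\right) \left(- \frac{1}{8}\right) 38 + \frac{59}{240}\right) - 23886 = \left(\frac{3}{8} \cdot 38 + \frac{59}{240}\right) - 23886 = \left(\frac{57}{4} + \frac{59}{240}\right) - 23886 = \frac{3479}{240} - 23886 = - \frac{5729161}{240}$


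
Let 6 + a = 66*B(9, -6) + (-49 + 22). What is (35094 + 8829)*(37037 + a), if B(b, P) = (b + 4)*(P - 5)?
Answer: 1210781418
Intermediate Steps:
B(b, P) = (-5 + P)*(4 + b) (B(b, P) = (4 + b)*(-5 + P) = (-5 + P)*(4 + b))
a = -9471 (a = -6 + (66*(-20 - 5*9 + 4*(-6) - 6*9) + (-49 + 22)) = -6 + (66*(-20 - 45 - 24 - 54) - 27) = -6 + (66*(-143) - 27) = -6 + (-9438 - 27) = -6 - 9465 = -9471)
(35094 + 8829)*(37037 + a) = (35094 + 8829)*(37037 - 9471) = 43923*27566 = 1210781418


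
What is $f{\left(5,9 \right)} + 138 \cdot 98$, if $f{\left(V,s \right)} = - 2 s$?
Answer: $13506$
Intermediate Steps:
$f{\left(5,9 \right)} + 138 \cdot 98 = \left(-2\right) 9 + 138 \cdot 98 = -18 + 13524 = 13506$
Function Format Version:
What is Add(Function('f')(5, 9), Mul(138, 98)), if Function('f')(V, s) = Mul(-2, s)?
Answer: 13506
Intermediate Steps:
Add(Function('f')(5, 9), Mul(138, 98)) = Add(Mul(-2, 9), Mul(138, 98)) = Add(-18, 13524) = 13506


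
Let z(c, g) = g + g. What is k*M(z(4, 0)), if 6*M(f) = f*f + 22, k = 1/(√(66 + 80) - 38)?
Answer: -19/177 - √146/354 ≈ -0.14148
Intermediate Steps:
k = 1/(-38 + √146) (k = 1/(√146 - 38) = 1/(-38 + √146) ≈ -0.038585)
z(c, g) = 2*g
M(f) = 11/3 + f²/6 (M(f) = (f*f + 22)/6 = (f² + 22)/6 = (22 + f²)/6 = 11/3 + f²/6)
k*M(z(4, 0)) = (-19/649 - √146/1298)*(11/3 + (2*0)²/6) = (-19/649 - √146/1298)*(11/3 + (⅙)*0²) = (-19/649 - √146/1298)*(11/3 + (⅙)*0) = (-19/649 - √146/1298)*(11/3 + 0) = (-19/649 - √146/1298)*(11/3) = -19/177 - √146/354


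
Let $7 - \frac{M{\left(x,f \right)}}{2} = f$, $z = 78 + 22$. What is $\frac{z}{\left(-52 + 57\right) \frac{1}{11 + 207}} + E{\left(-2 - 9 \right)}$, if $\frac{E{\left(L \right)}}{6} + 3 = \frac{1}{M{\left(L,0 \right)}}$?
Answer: $\frac{30397}{7} \approx 4342.4$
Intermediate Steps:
$z = 100$
$M{\left(x,f \right)} = 14 - 2 f$
$E{\left(L \right)} = - \frac{123}{7}$ ($E{\left(L \right)} = -18 + \frac{6}{14 - 0} = -18 + \frac{6}{14 + 0} = -18 + \frac{6}{14} = -18 + 6 \cdot \frac{1}{14} = -18 + \frac{3}{7} = - \frac{123}{7}$)
$\frac{z}{\left(-52 + 57\right) \frac{1}{11 + 207}} + E{\left(-2 - 9 \right)} = \frac{1}{\left(-52 + 57\right) \frac{1}{11 + 207}} \cdot 100 - \frac{123}{7} = \frac{1}{5 \cdot \frac{1}{218}} \cdot 100 - \frac{123}{7} = \frac{1}{\frac{5}{218}} \cdot 100 - \frac{123}{7} = \frac{218}{5} \cdot 100 - \frac{123}{7} = 4360 - \frac{123}{7} = \frac{30397}{7}$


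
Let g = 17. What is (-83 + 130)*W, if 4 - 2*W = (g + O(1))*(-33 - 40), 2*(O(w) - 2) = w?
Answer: 134185/4 ≈ 33546.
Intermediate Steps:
O(w) = 2 + w/2
W = 2855/4 (W = 2 - (17 + (2 + (1/2)*1))*(-33 - 40)/2 = 2 - (17 + (2 + 1/2))*(-73)/2 = 2 - (17 + 5/2)*(-73)/2 = 2 - 39*(-73)/4 = 2 - 1/2*(-2847/2) = 2 + 2847/4 = 2855/4 ≈ 713.75)
(-83 + 130)*W = (-83 + 130)*(2855/4) = 47*(2855/4) = 134185/4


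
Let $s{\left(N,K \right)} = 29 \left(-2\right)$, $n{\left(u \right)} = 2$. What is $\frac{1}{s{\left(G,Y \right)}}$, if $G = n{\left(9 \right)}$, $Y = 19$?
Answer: $- \frac{1}{58} \approx -0.017241$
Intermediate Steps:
$G = 2$
$s{\left(N,K \right)} = -58$
$\frac{1}{s{\left(G,Y \right)}} = \frac{1}{-58} = - \frac{1}{58}$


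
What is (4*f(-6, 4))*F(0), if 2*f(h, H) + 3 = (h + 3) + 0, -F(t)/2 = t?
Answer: 0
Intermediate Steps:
F(t) = -2*t
f(h, H) = h/2 (f(h, H) = -3/2 + ((h + 3) + 0)/2 = -3/2 + ((3 + h) + 0)/2 = -3/2 + (3 + h)/2 = -3/2 + (3/2 + h/2) = h/2)
(4*f(-6, 4))*F(0) = (4*((1/2)*(-6)))*(-2*0) = (4*(-3))*0 = -12*0 = 0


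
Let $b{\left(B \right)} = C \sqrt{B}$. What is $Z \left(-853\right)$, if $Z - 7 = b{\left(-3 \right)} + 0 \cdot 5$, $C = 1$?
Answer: $-5971 - 853 i \sqrt{3} \approx -5971.0 - 1477.4 i$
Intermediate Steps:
$b{\left(B \right)} = \sqrt{B}$ ($b{\left(B \right)} = 1 \sqrt{B} = \sqrt{B}$)
$Z = 7 + i \sqrt{3}$ ($Z = 7 + \left(\sqrt{-3} + 0 \cdot 5\right) = 7 + \left(i \sqrt{3} + 0\right) = 7 + i \sqrt{3} \approx 7.0 + 1.732 i$)
$Z \left(-853\right) = \left(7 + i \sqrt{3}\right) \left(-853\right) = -5971 - 853 i \sqrt{3}$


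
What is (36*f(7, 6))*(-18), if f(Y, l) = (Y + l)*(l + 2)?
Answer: -67392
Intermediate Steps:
f(Y, l) = (2 + l)*(Y + l) (f(Y, l) = (Y + l)*(2 + l) = (2 + l)*(Y + l))
(36*f(7, 6))*(-18) = (36*(6² + 2*7 + 2*6 + 7*6))*(-18) = (36*(36 + 14 + 12 + 42))*(-18) = (36*104)*(-18) = 3744*(-18) = -67392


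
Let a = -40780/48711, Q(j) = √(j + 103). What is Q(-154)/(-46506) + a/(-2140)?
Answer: 2039/5212077 - I*√51/46506 ≈ 0.00039121 - 0.00015356*I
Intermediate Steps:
Q(j) = √(103 + j)
a = -40780/48711 (a = -40780*1/48711 = -40780/48711 ≈ -0.83718)
Q(-154)/(-46506) + a/(-2140) = √(103 - 154)/(-46506) - 40780/48711/(-2140) = √(-51)*(-1/46506) - 40780/48711*(-1/2140) = (I*√51)*(-1/46506) + 2039/5212077 = -I*√51/46506 + 2039/5212077 = 2039/5212077 - I*√51/46506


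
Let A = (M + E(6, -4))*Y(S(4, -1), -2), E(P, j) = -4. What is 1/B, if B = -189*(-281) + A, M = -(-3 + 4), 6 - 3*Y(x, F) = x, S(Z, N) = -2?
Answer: 3/159287 ≈ 1.8834e-5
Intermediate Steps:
Y(x, F) = 2 - x/3
M = -1 (M = -1*1 = -1)
A = -40/3 (A = (-1 - 4)*(2 - ⅓*(-2)) = -5*(2 + ⅔) = -5*8/3 = -40/3 ≈ -13.333)
B = 159287/3 (B = -189*(-281) - 40/3 = 53109 - 40/3 = 159287/3 ≈ 53096.)
1/B = 1/(159287/3) = 3/159287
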